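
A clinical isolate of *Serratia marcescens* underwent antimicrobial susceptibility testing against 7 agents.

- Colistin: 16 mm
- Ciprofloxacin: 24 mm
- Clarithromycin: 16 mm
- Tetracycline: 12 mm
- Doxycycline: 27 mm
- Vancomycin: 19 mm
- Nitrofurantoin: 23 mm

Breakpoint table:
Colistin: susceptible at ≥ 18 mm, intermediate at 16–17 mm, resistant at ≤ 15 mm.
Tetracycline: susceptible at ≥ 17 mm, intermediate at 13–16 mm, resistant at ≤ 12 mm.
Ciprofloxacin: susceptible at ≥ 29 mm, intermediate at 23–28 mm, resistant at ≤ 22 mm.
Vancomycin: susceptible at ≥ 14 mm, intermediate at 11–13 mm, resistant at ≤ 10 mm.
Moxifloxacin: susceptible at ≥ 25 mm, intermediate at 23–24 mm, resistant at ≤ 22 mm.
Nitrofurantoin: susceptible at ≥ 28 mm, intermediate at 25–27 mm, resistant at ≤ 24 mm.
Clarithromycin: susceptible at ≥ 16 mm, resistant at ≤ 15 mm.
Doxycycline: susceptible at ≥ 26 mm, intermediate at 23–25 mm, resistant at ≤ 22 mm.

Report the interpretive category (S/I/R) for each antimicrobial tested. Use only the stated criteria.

I, I, S, R, S, S, R

Colistin: 16 mm is in 16–17 mm — intermediate
Ciprofloxacin 24 mm: in 23–28 mm → intermediate
Clarithromycin: 16 mm is ≥ 16 mm ⇒ susceptible
Tetracycline (12 mm) ≤ 12 mm → resistant
Doxycycline 27 mm: ≥ 26 mm — susceptible
Vancomycin: 19 mm is ≥ 14 mm ⇒ S
Nitrofurantoin 23 mm: ≤ 24 mm ⇒ resistant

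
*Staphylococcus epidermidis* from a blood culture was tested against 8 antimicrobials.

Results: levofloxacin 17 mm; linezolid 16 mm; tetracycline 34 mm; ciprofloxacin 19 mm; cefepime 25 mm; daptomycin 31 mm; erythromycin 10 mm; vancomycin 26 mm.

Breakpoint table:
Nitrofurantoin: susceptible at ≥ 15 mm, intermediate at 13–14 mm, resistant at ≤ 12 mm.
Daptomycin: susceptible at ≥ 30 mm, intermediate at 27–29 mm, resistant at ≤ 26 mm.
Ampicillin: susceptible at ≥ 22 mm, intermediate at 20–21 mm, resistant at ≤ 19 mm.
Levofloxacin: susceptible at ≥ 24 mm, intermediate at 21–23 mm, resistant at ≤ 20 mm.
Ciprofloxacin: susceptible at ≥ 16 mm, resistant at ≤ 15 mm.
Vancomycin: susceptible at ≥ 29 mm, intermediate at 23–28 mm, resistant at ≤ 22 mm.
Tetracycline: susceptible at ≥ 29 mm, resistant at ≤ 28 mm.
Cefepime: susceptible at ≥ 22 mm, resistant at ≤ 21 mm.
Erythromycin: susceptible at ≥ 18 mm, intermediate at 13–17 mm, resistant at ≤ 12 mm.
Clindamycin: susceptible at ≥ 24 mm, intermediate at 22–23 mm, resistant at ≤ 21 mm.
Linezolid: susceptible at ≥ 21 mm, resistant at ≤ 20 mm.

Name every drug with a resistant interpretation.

Levofloxacin: 17 mm is ≤ 20 mm → R
Linezolid 16 mm: ≤ 20 mm → R
Tetracycline (34 mm) ≥ 29 mm ⇒ susceptible
Ciprofloxacin (19 mm) ≥ 16 mm — susceptible
Cefepime 25 mm: ≥ 22 mm → S
Daptomycin: 31 mm is ≥ 30 mm ⇒ S
Erythromycin: 10 mm is ≤ 12 mm → resistant
Vancomycin (26 mm) in 23–28 mm ⇒ Intermediate

levofloxacin, linezolid, erythromycin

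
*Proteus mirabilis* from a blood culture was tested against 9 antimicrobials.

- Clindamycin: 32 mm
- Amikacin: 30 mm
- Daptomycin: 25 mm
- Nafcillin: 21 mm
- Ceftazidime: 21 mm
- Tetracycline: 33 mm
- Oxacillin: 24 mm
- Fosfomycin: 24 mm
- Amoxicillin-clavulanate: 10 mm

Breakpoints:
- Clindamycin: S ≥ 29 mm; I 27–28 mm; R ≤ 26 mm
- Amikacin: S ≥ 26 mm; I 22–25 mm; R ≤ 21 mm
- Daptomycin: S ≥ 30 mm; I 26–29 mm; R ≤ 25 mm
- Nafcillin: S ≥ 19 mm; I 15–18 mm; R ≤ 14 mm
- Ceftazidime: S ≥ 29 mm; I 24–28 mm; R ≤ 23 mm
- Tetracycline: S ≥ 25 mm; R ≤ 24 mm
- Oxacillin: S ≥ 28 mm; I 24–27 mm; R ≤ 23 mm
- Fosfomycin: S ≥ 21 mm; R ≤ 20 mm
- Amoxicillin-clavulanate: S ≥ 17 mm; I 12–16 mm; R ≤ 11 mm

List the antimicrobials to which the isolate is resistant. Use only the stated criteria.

daptomycin, ceftazidime, amoxicillin-clavulanate

Clindamycin: 32 mm is ≥ 29 mm — susceptible
Amikacin: 30 mm is ≥ 26 mm → Susceptible
Daptomycin: 25 mm is ≤ 25 mm — R
Nafcillin: 21 mm is ≥ 19 mm → susceptible
Ceftazidime 21 mm: ≤ 23 mm — resistant
Tetracycline (33 mm) ≥ 25 mm — Susceptible
Oxacillin (24 mm) in 24–27 mm — intermediate
Fosfomycin 24 mm: ≥ 21 mm → Susceptible
Amoxicillin-clavulanate 10 mm: ≤ 11 mm → R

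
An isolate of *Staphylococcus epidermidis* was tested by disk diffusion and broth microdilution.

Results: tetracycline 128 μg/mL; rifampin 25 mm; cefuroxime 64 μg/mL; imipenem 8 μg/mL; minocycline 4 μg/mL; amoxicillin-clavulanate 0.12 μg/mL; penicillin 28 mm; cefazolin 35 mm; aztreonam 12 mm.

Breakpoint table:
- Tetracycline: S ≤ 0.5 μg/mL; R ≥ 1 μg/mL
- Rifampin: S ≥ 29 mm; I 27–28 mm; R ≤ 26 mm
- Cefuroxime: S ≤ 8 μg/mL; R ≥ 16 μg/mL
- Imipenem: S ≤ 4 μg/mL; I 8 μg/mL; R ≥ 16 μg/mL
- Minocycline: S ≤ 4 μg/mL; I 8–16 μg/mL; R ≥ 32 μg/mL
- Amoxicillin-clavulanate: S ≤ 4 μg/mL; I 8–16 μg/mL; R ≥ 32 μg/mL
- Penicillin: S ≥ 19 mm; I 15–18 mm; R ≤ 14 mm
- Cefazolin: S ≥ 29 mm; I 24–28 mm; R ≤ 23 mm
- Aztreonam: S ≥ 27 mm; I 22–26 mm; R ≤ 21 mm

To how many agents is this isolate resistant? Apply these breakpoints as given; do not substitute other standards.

4

Tetracycline: 128 μg/mL is ≥ 1 μg/mL — resistant
Rifampin: 25 mm is ≤ 26 mm → resistant
Cefuroxime: 64 μg/mL is ≥ 16 μg/mL — resistant
Imipenem: 8 μg/mL is = 8 μg/mL ⇒ I
Minocycline 4 μg/mL: ≤ 4 μg/mL — S
Amoxicillin-clavulanate: 0.12 μg/mL is ≤ 4 μg/mL → S
Penicillin (28 mm) ≥ 19 mm — susceptible
Cefazolin 35 mm: ≥ 29 mm ⇒ S
Aztreonam: 12 mm is ≤ 21 mm ⇒ R
Resistant: 4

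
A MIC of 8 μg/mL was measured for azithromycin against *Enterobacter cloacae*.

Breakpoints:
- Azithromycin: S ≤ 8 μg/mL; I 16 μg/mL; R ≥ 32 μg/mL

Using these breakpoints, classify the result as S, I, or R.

Azithromycin 8 μg/mL: ≤ 8 μg/mL — Susceptible

Susceptible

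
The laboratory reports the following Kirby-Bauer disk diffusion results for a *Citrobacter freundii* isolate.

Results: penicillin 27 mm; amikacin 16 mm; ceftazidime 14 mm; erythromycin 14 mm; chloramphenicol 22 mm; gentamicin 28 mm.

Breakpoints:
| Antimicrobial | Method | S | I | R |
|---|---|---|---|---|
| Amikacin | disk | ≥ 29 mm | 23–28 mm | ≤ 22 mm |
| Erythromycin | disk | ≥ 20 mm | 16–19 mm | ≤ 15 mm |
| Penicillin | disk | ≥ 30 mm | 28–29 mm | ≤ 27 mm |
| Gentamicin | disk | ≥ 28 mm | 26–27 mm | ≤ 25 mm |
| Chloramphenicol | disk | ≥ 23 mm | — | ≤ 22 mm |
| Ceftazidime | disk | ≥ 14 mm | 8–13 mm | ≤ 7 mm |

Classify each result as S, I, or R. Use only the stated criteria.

R, R, S, R, R, S

Penicillin 27 mm: ≤ 27 mm ⇒ resistant
Amikacin (16 mm) ≤ 22 mm → R
Ceftazidime 14 mm: ≥ 14 mm ⇒ S
Erythromycin (14 mm) ≤ 15 mm → resistant
Chloramphenicol (22 mm) ≤ 22 mm — Resistant
Gentamicin (28 mm) ≥ 28 mm ⇒ S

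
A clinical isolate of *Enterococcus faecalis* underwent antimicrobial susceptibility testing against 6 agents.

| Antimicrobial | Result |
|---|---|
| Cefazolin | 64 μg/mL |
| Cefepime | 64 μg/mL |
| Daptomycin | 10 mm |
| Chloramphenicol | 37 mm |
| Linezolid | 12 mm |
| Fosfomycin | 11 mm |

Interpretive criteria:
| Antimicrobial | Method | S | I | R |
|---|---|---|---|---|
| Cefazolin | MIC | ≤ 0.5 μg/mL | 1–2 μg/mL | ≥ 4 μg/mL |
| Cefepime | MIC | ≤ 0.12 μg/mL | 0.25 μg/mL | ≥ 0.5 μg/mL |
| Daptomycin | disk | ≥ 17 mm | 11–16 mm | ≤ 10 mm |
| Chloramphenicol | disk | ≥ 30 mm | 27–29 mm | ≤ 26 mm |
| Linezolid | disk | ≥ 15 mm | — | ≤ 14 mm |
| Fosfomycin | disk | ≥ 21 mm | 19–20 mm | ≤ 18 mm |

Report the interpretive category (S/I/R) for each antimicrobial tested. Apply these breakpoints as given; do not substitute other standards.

R, R, R, S, R, R

Cefazolin: 64 μg/mL is ≥ 4 μg/mL → Resistant
Cefepime 64 μg/mL: ≥ 0.5 μg/mL — R
Daptomycin (10 mm) ≤ 10 mm — Resistant
Chloramphenicol: 37 mm is ≥ 30 mm — Susceptible
Linezolid 12 mm: ≤ 14 mm — resistant
Fosfomycin: 11 mm is ≤ 18 mm → resistant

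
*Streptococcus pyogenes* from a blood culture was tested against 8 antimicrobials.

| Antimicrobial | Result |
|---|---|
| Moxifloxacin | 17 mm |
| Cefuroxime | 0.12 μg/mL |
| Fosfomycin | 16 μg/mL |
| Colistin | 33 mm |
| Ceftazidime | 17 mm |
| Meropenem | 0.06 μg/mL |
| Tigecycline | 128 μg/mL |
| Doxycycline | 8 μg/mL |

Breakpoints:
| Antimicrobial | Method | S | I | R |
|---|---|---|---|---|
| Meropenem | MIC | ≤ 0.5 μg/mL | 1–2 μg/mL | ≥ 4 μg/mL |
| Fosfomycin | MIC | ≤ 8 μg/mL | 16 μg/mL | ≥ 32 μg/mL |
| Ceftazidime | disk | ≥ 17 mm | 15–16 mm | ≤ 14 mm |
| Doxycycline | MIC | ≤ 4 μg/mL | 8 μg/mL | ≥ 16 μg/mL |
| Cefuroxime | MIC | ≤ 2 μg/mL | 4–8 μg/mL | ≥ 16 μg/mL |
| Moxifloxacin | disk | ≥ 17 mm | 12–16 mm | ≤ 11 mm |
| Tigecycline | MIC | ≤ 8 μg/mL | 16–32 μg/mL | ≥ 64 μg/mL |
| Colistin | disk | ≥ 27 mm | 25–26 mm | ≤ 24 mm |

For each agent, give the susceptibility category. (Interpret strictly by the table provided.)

S, S, I, S, S, S, R, I

Moxifloxacin: 17 mm is ≥ 17 mm → Susceptible
Cefuroxime 0.12 μg/mL: ≤ 2 μg/mL — S
Fosfomycin: 16 μg/mL is = 16 μg/mL → Intermediate
Colistin: 33 mm is ≥ 27 mm — Susceptible
Ceftazidime (17 mm) ≥ 17 mm — susceptible
Meropenem 0.06 μg/mL: ≤ 0.5 μg/mL → susceptible
Tigecycline 128 μg/mL: ≥ 64 μg/mL ⇒ resistant
Doxycycline 8 μg/mL: = 8 μg/mL ⇒ intermediate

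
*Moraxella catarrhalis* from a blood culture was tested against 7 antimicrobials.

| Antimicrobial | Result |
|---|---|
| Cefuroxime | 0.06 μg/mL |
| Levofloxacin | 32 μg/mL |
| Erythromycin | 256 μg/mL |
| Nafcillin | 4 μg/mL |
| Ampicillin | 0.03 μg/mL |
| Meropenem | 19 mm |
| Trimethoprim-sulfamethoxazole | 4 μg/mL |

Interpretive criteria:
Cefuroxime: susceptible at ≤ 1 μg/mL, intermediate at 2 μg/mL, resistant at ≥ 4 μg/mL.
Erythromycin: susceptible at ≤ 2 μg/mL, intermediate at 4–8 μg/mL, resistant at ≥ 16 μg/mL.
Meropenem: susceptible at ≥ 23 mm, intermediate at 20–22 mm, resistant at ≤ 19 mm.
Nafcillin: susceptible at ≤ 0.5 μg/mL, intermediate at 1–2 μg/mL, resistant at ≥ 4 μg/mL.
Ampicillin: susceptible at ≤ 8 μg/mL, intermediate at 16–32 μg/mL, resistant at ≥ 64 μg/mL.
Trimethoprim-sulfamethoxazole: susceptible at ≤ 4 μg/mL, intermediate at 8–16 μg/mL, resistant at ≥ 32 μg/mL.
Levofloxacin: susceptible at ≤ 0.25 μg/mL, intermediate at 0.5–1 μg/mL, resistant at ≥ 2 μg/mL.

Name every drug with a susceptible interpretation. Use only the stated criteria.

cefuroxime, ampicillin, trimethoprim-sulfamethoxazole

Cefuroxime: 0.06 μg/mL is ≤ 1 μg/mL → susceptible
Levofloxacin 32 μg/mL: ≥ 2 μg/mL → R
Erythromycin 256 μg/mL: ≥ 16 μg/mL — Resistant
Nafcillin: 4 μg/mL is ≥ 4 μg/mL ⇒ Resistant
Ampicillin (0.03 μg/mL) ≤ 8 μg/mL — Susceptible
Meropenem (19 mm) ≤ 19 mm ⇒ R
Trimethoprim-sulfamethoxazole: 4 μg/mL is ≤ 4 μg/mL ⇒ Susceptible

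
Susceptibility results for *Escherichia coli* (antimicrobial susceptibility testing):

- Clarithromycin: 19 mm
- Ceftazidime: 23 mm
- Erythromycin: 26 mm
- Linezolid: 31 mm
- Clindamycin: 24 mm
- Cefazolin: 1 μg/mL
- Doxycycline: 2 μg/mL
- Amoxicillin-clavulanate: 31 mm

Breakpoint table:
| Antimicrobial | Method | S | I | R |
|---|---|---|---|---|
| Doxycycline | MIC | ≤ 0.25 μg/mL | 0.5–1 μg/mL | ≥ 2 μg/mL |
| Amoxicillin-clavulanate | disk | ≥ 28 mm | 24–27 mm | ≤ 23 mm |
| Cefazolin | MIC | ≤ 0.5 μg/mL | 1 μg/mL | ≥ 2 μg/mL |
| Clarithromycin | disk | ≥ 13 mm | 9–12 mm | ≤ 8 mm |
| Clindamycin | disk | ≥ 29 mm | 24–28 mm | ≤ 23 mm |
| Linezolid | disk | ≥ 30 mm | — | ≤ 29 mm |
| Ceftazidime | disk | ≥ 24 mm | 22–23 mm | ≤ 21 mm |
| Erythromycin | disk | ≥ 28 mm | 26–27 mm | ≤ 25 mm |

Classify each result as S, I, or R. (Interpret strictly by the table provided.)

S, I, I, S, I, I, R, S

Clarithromycin 19 mm: ≥ 13 mm → susceptible
Ceftazidime 23 mm: in 22–23 mm → Intermediate
Erythromycin 26 mm: in 26–27 mm — I
Linezolid (31 mm) ≥ 30 mm → susceptible
Clindamycin 24 mm: in 24–28 mm — I
Cefazolin 1 μg/mL: = 1 μg/mL → I
Doxycycline: 2 μg/mL is ≥ 2 μg/mL ⇒ resistant
Amoxicillin-clavulanate: 31 mm is ≥ 28 mm — Susceptible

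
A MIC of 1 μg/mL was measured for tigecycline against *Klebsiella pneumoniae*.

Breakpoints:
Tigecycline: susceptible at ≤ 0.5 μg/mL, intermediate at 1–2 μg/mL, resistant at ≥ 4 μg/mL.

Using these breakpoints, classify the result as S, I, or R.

Intermediate

Tigecycline (1 μg/mL) in 1–2 μg/mL → Intermediate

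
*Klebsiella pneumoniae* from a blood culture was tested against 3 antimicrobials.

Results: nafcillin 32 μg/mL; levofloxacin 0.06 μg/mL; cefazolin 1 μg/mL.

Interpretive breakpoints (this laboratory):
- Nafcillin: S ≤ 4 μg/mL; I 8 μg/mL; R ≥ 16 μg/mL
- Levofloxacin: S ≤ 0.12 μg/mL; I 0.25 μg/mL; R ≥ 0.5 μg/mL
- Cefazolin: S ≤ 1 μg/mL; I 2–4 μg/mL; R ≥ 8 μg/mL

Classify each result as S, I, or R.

R, S, S

Nafcillin (32 μg/mL) ≥ 16 μg/mL ⇒ resistant
Levofloxacin 0.06 μg/mL: ≤ 0.12 μg/mL → Susceptible
Cefazolin: 1 μg/mL is ≤ 1 μg/mL → susceptible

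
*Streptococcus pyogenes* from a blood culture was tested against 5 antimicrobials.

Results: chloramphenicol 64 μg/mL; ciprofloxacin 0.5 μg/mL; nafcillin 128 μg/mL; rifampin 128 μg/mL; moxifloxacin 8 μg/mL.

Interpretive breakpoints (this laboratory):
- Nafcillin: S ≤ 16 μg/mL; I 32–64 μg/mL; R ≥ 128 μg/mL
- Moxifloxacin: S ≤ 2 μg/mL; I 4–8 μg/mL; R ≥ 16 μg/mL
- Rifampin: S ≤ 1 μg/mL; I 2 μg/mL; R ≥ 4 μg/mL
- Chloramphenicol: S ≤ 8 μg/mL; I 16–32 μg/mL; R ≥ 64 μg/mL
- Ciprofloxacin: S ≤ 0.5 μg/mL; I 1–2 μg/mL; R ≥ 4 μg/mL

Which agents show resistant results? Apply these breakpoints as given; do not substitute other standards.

chloramphenicol, nafcillin, rifampin

Chloramphenicol (64 μg/mL) ≥ 64 μg/mL → R
Ciprofloxacin (0.5 μg/mL) ≤ 0.5 μg/mL → S
Nafcillin: 128 μg/mL is ≥ 128 μg/mL → Resistant
Rifampin (128 μg/mL) ≥ 4 μg/mL — Resistant
Moxifloxacin (8 μg/mL) in 4–8 μg/mL ⇒ Intermediate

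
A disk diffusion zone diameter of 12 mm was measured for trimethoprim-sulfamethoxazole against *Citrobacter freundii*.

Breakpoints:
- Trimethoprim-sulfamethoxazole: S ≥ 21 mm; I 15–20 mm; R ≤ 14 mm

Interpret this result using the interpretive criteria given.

Trimethoprim-sulfamethoxazole 12 mm: ≤ 14 mm ⇒ resistant

Resistant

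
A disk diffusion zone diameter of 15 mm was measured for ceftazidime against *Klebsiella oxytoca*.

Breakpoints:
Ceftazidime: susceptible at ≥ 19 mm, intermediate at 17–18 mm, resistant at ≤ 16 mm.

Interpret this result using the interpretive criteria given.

R

Ceftazidime (15 mm) ≤ 16 mm → Resistant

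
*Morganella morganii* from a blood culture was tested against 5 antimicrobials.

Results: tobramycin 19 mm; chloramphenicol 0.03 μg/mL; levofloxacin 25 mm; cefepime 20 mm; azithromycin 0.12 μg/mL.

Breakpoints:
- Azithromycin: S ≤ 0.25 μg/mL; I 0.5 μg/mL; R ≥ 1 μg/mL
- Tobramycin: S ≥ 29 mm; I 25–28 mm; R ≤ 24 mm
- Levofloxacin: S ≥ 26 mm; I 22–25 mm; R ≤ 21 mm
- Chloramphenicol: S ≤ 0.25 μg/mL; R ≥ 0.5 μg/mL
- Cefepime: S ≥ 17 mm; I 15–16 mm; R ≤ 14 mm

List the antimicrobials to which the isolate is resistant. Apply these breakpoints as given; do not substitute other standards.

Tobramycin (19 mm) ≤ 24 mm — Resistant
Chloramphenicol (0.03 μg/mL) ≤ 0.25 μg/mL → susceptible
Levofloxacin: 25 mm is in 22–25 mm ⇒ I
Cefepime (20 mm) ≥ 17 mm — S
Azithromycin (0.12 μg/mL) ≤ 0.25 μg/mL — susceptible

tobramycin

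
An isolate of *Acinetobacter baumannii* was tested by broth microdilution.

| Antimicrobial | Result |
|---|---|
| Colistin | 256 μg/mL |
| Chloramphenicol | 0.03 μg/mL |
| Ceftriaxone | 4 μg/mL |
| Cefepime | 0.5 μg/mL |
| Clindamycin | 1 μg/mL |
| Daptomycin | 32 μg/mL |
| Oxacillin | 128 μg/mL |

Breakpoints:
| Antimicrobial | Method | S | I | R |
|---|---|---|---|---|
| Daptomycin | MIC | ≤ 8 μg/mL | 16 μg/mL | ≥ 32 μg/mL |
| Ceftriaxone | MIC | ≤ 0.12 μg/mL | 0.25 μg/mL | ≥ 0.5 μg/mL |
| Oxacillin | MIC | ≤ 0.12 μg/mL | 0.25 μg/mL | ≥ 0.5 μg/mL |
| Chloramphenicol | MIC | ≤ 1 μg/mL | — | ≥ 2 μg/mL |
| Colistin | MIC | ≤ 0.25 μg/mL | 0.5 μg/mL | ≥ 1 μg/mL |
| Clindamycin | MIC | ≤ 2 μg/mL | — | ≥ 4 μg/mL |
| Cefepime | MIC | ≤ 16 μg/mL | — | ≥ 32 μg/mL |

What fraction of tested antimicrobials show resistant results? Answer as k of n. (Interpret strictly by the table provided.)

4 of 7

Colistin: 256 μg/mL is ≥ 1 μg/mL — Resistant
Chloramphenicol: 0.03 μg/mL is ≤ 1 μg/mL → susceptible
Ceftriaxone: 4 μg/mL is ≥ 0.5 μg/mL → resistant
Cefepime (0.5 μg/mL) ≤ 16 μg/mL ⇒ S
Clindamycin: 1 μg/mL is ≤ 2 μg/mL ⇒ Susceptible
Daptomycin 32 μg/mL: ≥ 32 μg/mL → Resistant
Oxacillin: 128 μg/mL is ≥ 0.5 μg/mL ⇒ Resistant
Resistant: 4/7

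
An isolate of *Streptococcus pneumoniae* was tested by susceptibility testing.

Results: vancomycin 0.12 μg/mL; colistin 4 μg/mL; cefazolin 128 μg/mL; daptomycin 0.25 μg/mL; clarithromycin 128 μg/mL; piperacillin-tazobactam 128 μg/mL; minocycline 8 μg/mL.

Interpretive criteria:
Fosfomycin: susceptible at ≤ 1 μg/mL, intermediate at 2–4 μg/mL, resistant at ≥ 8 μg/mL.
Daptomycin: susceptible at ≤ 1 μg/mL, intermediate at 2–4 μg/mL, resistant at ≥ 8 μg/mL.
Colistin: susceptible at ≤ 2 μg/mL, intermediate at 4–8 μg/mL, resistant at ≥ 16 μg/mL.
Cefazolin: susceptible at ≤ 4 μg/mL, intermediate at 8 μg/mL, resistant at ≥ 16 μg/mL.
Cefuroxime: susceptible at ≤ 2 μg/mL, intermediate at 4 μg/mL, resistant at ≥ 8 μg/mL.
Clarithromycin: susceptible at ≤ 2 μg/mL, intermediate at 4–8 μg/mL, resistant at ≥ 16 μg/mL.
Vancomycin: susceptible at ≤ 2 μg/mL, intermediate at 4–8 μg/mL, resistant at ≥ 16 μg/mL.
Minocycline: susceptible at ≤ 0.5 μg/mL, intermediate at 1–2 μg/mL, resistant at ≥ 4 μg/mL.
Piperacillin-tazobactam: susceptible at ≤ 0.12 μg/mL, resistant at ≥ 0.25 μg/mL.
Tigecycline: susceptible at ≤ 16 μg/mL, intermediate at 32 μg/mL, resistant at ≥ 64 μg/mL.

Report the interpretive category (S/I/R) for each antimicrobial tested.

Vancomycin: 0.12 μg/mL is ≤ 2 μg/mL → S
Colistin 4 μg/mL: in 4–8 μg/mL → I
Cefazolin (128 μg/mL) ≥ 16 μg/mL — R
Daptomycin (0.25 μg/mL) ≤ 1 μg/mL → Susceptible
Clarithromycin (128 μg/mL) ≥ 16 μg/mL → resistant
Piperacillin-tazobactam (128 μg/mL) ≥ 0.25 μg/mL ⇒ resistant
Minocycline (8 μg/mL) ≥ 4 μg/mL → R

S, I, R, S, R, R, R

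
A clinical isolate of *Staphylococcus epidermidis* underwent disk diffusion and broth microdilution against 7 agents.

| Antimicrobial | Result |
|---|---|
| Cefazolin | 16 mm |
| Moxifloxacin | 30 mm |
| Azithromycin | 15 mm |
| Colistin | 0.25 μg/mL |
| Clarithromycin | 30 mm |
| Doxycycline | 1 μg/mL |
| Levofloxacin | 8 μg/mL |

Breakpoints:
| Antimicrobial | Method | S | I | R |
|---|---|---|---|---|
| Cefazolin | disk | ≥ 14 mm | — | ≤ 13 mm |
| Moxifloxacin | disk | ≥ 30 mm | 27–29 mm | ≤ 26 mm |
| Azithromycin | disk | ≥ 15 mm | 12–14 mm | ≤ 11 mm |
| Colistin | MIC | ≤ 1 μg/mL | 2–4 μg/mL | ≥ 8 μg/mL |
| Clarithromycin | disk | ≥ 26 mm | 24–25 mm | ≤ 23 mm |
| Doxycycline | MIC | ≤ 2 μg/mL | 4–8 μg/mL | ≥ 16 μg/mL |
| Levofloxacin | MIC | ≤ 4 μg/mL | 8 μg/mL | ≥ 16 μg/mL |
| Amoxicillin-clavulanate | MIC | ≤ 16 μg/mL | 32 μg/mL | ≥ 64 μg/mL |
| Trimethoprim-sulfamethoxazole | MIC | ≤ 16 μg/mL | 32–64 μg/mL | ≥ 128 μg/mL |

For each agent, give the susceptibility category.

S, S, S, S, S, S, I

Cefazolin 16 mm: ≥ 14 mm → Susceptible
Moxifloxacin (30 mm) ≥ 30 mm → susceptible
Azithromycin (15 mm) ≥ 15 mm → Susceptible
Colistin (0.25 μg/mL) ≤ 1 μg/mL → susceptible
Clarithromycin (30 mm) ≥ 26 mm — Susceptible
Doxycycline: 1 μg/mL is ≤ 2 μg/mL — susceptible
Levofloxacin: 8 μg/mL is = 8 μg/mL → I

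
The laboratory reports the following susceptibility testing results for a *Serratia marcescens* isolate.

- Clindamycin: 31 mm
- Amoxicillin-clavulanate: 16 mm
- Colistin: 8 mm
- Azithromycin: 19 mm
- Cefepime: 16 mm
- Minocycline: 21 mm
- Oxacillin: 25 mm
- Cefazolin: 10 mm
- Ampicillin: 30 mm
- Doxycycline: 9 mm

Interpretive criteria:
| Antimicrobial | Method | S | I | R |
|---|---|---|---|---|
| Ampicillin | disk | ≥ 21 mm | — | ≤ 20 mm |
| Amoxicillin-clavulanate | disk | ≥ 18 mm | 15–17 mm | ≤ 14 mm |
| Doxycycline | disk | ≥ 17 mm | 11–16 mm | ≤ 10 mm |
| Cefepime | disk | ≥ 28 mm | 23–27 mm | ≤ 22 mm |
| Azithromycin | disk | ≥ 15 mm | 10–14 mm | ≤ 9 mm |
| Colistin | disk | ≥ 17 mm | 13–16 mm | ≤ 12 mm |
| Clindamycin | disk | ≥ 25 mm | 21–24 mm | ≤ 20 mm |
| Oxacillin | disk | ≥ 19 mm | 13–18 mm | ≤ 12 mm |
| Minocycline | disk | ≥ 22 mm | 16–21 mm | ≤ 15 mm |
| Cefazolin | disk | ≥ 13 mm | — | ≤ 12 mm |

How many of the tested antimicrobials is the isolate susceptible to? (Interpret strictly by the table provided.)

4

Clindamycin: 31 mm is ≥ 25 mm ⇒ S
Amoxicillin-clavulanate 16 mm: in 15–17 mm ⇒ Intermediate
Colistin (8 mm) ≤ 12 mm → R
Azithromycin (19 mm) ≥ 15 mm → Susceptible
Cefepime: 16 mm is ≤ 22 mm → R
Minocycline 21 mm: in 16–21 mm — Intermediate
Oxacillin 25 mm: ≥ 19 mm ⇒ S
Cefazolin 10 mm: ≤ 12 mm — resistant
Ampicillin 30 mm: ≥ 21 mm ⇒ susceptible
Doxycycline (9 mm) ≤ 10 mm — resistant
Susceptible: 4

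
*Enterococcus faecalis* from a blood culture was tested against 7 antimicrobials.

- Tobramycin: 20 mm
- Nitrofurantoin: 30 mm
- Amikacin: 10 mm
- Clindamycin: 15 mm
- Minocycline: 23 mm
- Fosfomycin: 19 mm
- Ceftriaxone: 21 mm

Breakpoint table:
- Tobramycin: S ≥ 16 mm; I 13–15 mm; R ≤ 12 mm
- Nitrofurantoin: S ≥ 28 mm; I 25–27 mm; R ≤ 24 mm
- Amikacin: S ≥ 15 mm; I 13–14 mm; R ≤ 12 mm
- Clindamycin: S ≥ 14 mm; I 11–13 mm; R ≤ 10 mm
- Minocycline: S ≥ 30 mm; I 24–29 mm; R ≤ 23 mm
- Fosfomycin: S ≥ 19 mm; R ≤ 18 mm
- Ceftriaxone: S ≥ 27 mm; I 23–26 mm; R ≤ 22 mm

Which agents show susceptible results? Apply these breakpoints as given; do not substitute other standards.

Tobramycin 20 mm: ≥ 16 mm — susceptible
Nitrofurantoin: 30 mm is ≥ 28 mm — susceptible
Amikacin (10 mm) ≤ 12 mm ⇒ resistant
Clindamycin (15 mm) ≥ 14 mm ⇒ S
Minocycline 23 mm: ≤ 23 mm ⇒ R
Fosfomycin 19 mm: ≥ 19 mm — S
Ceftriaxone: 21 mm is ≤ 22 mm — Resistant

tobramycin, nitrofurantoin, clindamycin, fosfomycin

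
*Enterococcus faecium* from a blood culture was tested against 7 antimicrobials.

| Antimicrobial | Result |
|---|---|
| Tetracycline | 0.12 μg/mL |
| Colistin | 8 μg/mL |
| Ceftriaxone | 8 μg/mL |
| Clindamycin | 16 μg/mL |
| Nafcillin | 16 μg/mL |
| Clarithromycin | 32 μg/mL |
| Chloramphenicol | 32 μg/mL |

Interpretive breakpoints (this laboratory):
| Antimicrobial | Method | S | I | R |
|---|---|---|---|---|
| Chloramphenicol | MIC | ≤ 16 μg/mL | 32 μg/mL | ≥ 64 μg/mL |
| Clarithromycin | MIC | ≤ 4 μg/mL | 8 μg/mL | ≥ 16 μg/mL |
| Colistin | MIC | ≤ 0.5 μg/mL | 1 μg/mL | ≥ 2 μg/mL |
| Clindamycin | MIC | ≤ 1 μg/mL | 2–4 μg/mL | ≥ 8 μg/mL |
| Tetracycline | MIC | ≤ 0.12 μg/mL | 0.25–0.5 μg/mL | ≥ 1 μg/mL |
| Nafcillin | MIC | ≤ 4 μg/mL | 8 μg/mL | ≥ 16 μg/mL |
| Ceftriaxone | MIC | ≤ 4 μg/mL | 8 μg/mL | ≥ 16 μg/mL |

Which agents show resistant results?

Tetracycline (0.12 μg/mL) ≤ 0.12 μg/mL — susceptible
Colistin (8 μg/mL) ≥ 2 μg/mL — R
Ceftriaxone 8 μg/mL: = 8 μg/mL ⇒ I
Clindamycin: 16 μg/mL is ≥ 8 μg/mL — resistant
Nafcillin: 16 μg/mL is ≥ 16 μg/mL ⇒ Resistant
Clarithromycin (32 μg/mL) ≥ 16 μg/mL — Resistant
Chloramphenicol (32 μg/mL) = 32 μg/mL → Intermediate

colistin, clindamycin, nafcillin, clarithromycin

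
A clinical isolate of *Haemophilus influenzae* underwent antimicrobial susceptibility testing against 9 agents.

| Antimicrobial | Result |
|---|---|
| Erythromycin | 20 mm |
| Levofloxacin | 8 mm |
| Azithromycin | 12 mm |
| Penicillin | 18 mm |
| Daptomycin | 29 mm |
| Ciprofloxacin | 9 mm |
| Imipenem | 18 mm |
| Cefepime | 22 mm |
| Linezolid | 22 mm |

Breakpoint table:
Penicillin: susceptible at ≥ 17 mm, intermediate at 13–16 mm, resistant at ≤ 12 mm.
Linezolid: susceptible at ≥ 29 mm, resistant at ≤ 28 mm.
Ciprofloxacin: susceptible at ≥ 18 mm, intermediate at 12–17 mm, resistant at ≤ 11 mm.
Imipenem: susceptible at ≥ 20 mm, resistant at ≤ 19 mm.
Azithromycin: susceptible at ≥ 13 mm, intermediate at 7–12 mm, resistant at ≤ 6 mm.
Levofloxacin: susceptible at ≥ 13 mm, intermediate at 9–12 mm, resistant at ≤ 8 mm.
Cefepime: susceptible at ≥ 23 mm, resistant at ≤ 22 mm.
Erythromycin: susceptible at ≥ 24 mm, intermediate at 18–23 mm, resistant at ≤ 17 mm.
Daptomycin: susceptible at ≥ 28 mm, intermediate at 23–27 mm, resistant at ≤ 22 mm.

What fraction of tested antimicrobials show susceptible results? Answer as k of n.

2 of 9

Erythromycin: 20 mm is in 18–23 mm → Intermediate
Levofloxacin 8 mm: ≤ 8 mm ⇒ Resistant
Azithromycin 12 mm: in 7–12 mm — I
Penicillin: 18 mm is ≥ 17 mm — Susceptible
Daptomycin 29 mm: ≥ 28 mm → S
Ciprofloxacin: 9 mm is ≤ 11 mm ⇒ R
Imipenem: 18 mm is ≤ 19 mm ⇒ Resistant
Cefepime (22 mm) ≤ 22 mm ⇒ Resistant
Linezolid (22 mm) ≤ 28 mm — Resistant
Susceptible: 2/9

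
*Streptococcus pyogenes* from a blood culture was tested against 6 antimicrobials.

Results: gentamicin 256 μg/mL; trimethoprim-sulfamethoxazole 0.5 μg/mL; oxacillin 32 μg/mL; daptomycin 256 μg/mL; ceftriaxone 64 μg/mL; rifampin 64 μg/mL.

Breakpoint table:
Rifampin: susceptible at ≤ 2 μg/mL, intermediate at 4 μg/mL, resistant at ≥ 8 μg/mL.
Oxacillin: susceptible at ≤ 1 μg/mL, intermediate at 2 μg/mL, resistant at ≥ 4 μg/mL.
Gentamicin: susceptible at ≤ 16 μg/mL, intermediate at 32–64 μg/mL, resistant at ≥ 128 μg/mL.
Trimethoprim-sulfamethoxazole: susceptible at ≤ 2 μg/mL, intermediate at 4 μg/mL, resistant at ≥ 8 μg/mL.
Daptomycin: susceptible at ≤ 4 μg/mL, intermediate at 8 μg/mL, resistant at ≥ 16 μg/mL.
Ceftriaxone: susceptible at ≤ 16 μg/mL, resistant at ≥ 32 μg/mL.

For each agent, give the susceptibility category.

R, S, R, R, R, R

Gentamicin: 256 μg/mL is ≥ 128 μg/mL ⇒ Resistant
Trimethoprim-sulfamethoxazole: 0.5 μg/mL is ≤ 2 μg/mL ⇒ susceptible
Oxacillin (32 μg/mL) ≥ 4 μg/mL — Resistant
Daptomycin 256 μg/mL: ≥ 16 μg/mL ⇒ R
Ceftriaxone 64 μg/mL: ≥ 32 μg/mL → Resistant
Rifampin 64 μg/mL: ≥ 8 μg/mL — R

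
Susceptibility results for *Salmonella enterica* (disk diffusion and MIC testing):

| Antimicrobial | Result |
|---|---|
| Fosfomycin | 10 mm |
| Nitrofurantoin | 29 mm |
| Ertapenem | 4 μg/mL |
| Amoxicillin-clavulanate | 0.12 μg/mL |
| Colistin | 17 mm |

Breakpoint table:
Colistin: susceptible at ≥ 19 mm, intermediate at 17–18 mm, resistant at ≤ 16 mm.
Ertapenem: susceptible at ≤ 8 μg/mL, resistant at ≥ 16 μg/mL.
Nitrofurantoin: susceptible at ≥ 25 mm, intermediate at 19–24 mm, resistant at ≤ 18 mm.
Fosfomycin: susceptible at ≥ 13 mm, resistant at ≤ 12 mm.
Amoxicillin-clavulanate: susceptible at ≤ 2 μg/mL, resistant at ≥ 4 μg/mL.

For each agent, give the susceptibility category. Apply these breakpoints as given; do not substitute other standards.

R, S, S, S, I

Fosfomycin: 10 mm is ≤ 12 mm → resistant
Nitrofurantoin (29 mm) ≥ 25 mm — susceptible
Ertapenem: 4 μg/mL is ≤ 8 μg/mL — susceptible
Amoxicillin-clavulanate: 0.12 μg/mL is ≤ 2 μg/mL — Susceptible
Colistin: 17 mm is in 17–18 mm — I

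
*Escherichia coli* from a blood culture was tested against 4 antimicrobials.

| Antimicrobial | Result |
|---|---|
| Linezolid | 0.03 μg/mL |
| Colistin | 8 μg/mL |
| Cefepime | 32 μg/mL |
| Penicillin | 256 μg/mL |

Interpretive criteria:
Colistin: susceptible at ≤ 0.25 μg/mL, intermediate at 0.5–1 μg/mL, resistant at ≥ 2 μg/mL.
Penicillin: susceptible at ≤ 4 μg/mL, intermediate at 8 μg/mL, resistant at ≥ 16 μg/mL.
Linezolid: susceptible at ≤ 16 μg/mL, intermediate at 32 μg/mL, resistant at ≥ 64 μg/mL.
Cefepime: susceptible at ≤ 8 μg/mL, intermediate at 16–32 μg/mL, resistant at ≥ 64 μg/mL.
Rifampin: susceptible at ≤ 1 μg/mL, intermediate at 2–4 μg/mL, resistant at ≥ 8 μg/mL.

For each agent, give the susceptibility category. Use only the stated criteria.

Linezolid (0.03 μg/mL) ≤ 16 μg/mL ⇒ Susceptible
Colistin (8 μg/mL) ≥ 2 μg/mL ⇒ resistant
Cefepime 32 μg/mL: in 16–32 μg/mL ⇒ intermediate
Penicillin (256 μg/mL) ≥ 16 μg/mL ⇒ Resistant

S, R, I, R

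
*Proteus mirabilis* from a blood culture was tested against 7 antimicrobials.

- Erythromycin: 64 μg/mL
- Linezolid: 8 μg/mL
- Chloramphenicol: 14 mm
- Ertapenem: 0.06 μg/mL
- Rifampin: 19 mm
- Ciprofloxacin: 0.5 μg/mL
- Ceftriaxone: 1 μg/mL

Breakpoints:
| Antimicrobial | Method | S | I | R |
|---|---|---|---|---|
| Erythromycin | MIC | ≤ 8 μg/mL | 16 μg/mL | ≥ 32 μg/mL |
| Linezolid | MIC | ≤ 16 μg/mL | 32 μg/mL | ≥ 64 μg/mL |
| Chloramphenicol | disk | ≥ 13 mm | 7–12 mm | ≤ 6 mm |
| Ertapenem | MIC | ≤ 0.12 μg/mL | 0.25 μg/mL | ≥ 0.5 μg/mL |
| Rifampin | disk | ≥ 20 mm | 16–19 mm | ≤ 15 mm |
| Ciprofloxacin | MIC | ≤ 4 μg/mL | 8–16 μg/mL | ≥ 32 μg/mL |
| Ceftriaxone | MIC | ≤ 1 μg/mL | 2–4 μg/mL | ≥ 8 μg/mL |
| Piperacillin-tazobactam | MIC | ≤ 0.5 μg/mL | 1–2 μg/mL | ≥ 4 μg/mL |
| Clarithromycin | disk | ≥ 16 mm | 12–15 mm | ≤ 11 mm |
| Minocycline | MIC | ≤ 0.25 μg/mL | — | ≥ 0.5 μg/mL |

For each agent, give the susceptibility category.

Erythromycin: 64 μg/mL is ≥ 32 μg/mL → Resistant
Linezolid (8 μg/mL) ≤ 16 μg/mL → susceptible
Chloramphenicol: 14 mm is ≥ 13 mm → S
Ertapenem 0.06 μg/mL: ≤ 0.12 μg/mL ⇒ S
Rifampin 19 mm: in 16–19 mm → intermediate
Ciprofloxacin (0.5 μg/mL) ≤ 4 μg/mL ⇒ susceptible
Ceftriaxone: 1 μg/mL is ≤ 1 μg/mL — S

R, S, S, S, I, S, S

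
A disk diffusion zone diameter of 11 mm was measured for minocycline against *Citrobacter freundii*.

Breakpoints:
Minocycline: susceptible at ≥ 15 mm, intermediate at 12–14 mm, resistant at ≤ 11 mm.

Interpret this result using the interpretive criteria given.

Resistant

Minocycline (11 mm) ≤ 11 mm ⇒ resistant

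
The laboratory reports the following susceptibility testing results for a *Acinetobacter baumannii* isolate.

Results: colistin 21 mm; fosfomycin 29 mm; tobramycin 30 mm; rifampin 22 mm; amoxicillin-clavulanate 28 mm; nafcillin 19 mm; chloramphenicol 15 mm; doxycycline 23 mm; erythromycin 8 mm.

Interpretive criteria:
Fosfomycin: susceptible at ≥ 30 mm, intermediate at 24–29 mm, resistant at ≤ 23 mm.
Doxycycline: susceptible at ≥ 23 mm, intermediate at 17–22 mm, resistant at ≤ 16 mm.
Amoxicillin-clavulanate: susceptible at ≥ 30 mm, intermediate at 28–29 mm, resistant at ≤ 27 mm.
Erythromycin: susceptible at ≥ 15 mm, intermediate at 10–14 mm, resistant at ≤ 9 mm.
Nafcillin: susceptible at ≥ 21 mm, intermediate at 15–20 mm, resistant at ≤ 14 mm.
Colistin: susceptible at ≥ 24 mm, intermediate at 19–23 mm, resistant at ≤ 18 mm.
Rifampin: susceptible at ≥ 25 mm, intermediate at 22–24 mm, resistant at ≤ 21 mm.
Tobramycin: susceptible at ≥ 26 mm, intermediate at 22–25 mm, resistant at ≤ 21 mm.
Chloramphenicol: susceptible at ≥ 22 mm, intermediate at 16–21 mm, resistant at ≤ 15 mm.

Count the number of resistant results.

Colistin: 21 mm is in 19–23 mm → I
Fosfomycin (29 mm) in 24–29 mm ⇒ Intermediate
Tobramycin 30 mm: ≥ 26 mm — Susceptible
Rifampin: 22 mm is in 22–24 mm — Intermediate
Amoxicillin-clavulanate: 28 mm is in 28–29 mm → intermediate
Nafcillin 19 mm: in 15–20 mm — I
Chloramphenicol (15 mm) ≤ 15 mm — resistant
Doxycycline: 23 mm is ≥ 23 mm ⇒ Susceptible
Erythromycin (8 mm) ≤ 9 mm — R
Resistant: 2

2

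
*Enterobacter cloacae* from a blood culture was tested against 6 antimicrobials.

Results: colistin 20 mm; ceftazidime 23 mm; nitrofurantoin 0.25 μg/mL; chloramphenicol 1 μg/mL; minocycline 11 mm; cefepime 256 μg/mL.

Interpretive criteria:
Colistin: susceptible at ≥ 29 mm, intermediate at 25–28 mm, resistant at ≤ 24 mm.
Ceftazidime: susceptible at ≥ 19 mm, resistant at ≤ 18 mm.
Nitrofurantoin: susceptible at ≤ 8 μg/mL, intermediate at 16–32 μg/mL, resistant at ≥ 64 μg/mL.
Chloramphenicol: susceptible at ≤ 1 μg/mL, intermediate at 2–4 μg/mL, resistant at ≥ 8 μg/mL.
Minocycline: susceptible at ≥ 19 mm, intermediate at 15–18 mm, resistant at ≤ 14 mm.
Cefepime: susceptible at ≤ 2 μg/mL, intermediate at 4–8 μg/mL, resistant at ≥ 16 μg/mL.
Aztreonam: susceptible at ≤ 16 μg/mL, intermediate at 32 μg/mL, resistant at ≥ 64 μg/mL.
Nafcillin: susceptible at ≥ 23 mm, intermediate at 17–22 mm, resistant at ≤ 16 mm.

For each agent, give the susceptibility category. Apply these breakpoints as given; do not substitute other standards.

Colistin 20 mm: ≤ 24 mm — R
Ceftazidime (23 mm) ≥ 19 mm ⇒ Susceptible
Nitrofurantoin (0.25 μg/mL) ≤ 8 μg/mL — Susceptible
Chloramphenicol: 1 μg/mL is ≤ 1 μg/mL ⇒ S
Minocycline (11 mm) ≤ 14 mm — resistant
Cefepime (256 μg/mL) ≥ 16 μg/mL → resistant

R, S, S, S, R, R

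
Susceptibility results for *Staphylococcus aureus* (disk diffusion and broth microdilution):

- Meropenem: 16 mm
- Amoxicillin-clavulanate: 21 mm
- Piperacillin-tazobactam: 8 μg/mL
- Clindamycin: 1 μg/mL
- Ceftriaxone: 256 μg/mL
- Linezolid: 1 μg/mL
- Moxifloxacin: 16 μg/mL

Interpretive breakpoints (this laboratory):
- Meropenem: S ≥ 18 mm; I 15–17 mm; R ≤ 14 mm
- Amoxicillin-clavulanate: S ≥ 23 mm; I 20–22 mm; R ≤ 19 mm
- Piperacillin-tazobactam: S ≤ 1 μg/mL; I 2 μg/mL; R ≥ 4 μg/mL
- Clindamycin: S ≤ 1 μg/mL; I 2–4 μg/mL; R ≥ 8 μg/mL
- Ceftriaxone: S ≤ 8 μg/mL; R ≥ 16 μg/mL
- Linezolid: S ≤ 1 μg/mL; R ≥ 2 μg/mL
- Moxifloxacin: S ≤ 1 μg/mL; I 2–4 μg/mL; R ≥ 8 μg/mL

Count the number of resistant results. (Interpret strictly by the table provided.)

3

Meropenem 16 mm: in 15–17 mm — intermediate
Amoxicillin-clavulanate (21 mm) in 20–22 mm → Intermediate
Piperacillin-tazobactam: 8 μg/mL is ≥ 4 μg/mL ⇒ resistant
Clindamycin 1 μg/mL: ≤ 1 μg/mL → S
Ceftriaxone (256 μg/mL) ≥ 16 μg/mL — resistant
Linezolid 1 μg/mL: ≤ 1 μg/mL → S
Moxifloxacin: 16 μg/mL is ≥ 8 μg/mL ⇒ Resistant
Resistant: 3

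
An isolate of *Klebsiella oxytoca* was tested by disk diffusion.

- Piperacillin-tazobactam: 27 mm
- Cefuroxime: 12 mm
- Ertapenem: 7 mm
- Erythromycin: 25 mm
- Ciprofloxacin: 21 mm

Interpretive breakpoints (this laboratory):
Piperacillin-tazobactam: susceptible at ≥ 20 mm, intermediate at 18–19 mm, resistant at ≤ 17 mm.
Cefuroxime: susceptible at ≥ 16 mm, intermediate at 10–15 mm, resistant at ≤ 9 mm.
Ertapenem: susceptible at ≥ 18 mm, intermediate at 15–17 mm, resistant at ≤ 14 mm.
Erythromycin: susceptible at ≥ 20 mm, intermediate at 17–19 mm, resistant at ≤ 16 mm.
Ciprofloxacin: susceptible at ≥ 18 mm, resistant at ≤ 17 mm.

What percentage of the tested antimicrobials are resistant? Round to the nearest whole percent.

Piperacillin-tazobactam (27 mm) ≥ 20 mm → Susceptible
Cefuroxime: 12 mm is in 10–15 mm → intermediate
Ertapenem 7 mm: ≤ 14 mm → R
Erythromycin: 25 mm is ≥ 20 mm — Susceptible
Ciprofloxacin 21 mm: ≥ 18 mm ⇒ S
Resistant: 1/5

20%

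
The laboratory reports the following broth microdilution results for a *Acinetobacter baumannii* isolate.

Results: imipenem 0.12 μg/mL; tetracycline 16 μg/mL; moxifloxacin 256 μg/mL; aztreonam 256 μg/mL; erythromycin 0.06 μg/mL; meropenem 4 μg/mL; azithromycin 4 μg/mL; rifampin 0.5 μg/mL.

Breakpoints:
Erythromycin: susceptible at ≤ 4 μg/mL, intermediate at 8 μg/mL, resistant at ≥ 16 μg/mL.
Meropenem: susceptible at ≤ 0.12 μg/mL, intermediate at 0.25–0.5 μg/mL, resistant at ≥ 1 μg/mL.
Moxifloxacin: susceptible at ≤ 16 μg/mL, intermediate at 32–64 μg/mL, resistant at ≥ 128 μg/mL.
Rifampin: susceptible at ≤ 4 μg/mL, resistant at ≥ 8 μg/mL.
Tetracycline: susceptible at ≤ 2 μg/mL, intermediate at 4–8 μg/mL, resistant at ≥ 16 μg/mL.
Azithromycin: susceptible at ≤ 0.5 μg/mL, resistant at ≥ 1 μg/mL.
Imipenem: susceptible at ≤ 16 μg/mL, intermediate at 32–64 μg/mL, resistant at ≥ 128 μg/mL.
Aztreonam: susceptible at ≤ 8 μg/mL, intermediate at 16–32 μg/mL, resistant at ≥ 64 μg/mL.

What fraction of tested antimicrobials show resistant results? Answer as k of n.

Imipenem: 0.12 μg/mL is ≤ 16 μg/mL — Susceptible
Tetracycline 16 μg/mL: ≥ 16 μg/mL ⇒ R
Moxifloxacin 256 μg/mL: ≥ 128 μg/mL — Resistant
Aztreonam (256 μg/mL) ≥ 64 μg/mL → Resistant
Erythromycin 0.06 μg/mL: ≤ 4 μg/mL — susceptible
Meropenem (4 μg/mL) ≥ 1 μg/mL ⇒ resistant
Azithromycin (4 μg/mL) ≥ 1 μg/mL → R
Rifampin 0.5 μg/mL: ≤ 4 μg/mL ⇒ Susceptible
Resistant: 5/8

5 of 8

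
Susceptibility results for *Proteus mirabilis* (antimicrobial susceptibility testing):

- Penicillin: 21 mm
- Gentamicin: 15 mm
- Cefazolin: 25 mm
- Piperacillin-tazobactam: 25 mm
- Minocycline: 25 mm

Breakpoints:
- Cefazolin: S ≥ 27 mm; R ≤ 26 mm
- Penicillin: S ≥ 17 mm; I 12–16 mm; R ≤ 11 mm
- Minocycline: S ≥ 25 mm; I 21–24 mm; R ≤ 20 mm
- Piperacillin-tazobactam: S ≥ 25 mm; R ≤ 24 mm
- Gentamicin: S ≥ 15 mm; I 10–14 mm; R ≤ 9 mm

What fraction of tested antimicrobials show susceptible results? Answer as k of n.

4 of 5

Penicillin (21 mm) ≥ 17 mm — S
Gentamicin (15 mm) ≥ 15 mm ⇒ Susceptible
Cefazolin: 25 mm is ≤ 26 mm → R
Piperacillin-tazobactam: 25 mm is ≥ 25 mm → S
Minocycline 25 mm: ≥ 25 mm ⇒ S
Susceptible: 4/5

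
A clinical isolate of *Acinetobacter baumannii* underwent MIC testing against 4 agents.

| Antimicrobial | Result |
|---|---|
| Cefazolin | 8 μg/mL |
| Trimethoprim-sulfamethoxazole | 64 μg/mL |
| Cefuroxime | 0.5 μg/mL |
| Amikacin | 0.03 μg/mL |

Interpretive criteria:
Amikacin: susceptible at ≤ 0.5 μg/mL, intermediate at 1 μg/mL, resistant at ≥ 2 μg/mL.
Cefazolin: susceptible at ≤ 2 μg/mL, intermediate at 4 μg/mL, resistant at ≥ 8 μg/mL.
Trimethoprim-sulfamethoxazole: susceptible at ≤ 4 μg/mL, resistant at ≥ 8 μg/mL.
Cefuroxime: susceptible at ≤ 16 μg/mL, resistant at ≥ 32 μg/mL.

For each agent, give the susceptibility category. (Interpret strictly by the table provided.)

R, R, S, S

Cefazolin: 8 μg/mL is ≥ 8 μg/mL — Resistant
Trimethoprim-sulfamethoxazole 64 μg/mL: ≥ 8 μg/mL — Resistant
Cefuroxime 0.5 μg/mL: ≤ 16 μg/mL ⇒ S
Amikacin (0.03 μg/mL) ≤ 0.5 μg/mL — S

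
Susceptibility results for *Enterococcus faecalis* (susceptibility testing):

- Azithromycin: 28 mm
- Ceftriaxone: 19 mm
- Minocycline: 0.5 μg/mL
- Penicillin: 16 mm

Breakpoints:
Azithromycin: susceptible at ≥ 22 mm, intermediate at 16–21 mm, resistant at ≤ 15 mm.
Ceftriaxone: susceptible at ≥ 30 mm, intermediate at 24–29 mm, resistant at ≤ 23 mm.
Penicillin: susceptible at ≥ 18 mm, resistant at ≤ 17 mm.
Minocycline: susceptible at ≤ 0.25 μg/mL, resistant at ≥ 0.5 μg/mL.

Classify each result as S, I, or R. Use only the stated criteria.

Azithromycin: 28 mm is ≥ 22 mm — Susceptible
Ceftriaxone 19 mm: ≤ 23 mm → resistant
Minocycline: 0.5 μg/mL is ≥ 0.5 μg/mL → R
Penicillin (16 mm) ≤ 17 mm ⇒ Resistant

S, R, R, R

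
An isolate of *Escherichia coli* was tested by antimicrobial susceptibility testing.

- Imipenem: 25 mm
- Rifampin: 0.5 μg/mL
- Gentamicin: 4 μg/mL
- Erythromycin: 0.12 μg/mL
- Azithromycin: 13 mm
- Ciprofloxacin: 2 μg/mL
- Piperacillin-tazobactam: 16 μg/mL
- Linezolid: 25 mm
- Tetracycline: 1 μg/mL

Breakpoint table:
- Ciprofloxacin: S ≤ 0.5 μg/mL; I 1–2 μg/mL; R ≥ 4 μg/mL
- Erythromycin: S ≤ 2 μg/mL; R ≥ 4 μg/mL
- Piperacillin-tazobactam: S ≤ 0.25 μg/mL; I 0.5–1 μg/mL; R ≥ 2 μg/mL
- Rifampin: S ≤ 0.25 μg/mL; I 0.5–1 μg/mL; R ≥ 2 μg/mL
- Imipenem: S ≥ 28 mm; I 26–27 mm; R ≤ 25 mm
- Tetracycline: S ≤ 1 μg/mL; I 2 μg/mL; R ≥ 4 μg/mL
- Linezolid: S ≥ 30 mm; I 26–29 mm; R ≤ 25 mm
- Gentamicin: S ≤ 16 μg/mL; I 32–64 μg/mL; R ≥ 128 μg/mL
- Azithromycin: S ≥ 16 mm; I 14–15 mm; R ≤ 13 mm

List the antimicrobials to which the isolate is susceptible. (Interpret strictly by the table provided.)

Imipenem 25 mm: ≤ 25 mm ⇒ R
Rifampin: 0.5 μg/mL is in 0.5–1 μg/mL ⇒ intermediate
Gentamicin 4 μg/mL: ≤ 16 μg/mL — Susceptible
Erythromycin: 0.12 μg/mL is ≤ 2 μg/mL ⇒ Susceptible
Azithromycin 13 mm: ≤ 13 mm — resistant
Ciprofloxacin: 2 μg/mL is in 1–2 μg/mL — Intermediate
Piperacillin-tazobactam (16 μg/mL) ≥ 2 μg/mL → R
Linezolid: 25 mm is ≤ 25 mm → resistant
Tetracycline: 1 μg/mL is ≤ 1 μg/mL → susceptible

gentamicin, erythromycin, tetracycline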